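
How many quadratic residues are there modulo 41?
For prime 41, there are (p-1)/2 = (41-1)/2 = 20 quadratic residues (excluding 0).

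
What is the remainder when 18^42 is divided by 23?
Using Fermat: 18^{22} ≡ 1 (mod 23). 42 ≡ 20 (mod 22). So 18^{42} ≡ 18^{20} ≡ 12 (mod 23)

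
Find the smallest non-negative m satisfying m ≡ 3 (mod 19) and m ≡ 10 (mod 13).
M = 19 × 13 = 247. M₁ = 13, y₁ ≡ 3 (mod 19). M₂ = 19, y₂ ≡ 11 (mod 13). m = 3×13×3 + 10×19×11 ≡ 231 (mod 247)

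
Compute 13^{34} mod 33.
16

Using successive squaring:
Binary expansion of 34: 100010
Powers of 13 mod 33 (each is the square of the previous):
  13^1 ≡ 13 (mod 33)
  13^2 ≡ 13² = 169 ≡ 4 (mod 33)
  13^4 ≡ 4² = 16 ≡ 16 (mod 33)
  13^8 ≡ 16² = 256 ≡ 25 (mod 33)
  13^16 ≡ 25² = 625 ≡ 31 (mod 33)
  13^32 ≡ 31² = 961 ≡ 4 (mod 33)
34 = 32 + 2, so 13^34 = 13^32 × 13^2 ≡ 4 × 4 (mod 33)
Multiplying step by step:
  4 × 4 = 16 ≡ 16 (mod 33)
Result: 13^34 ≡ 16 (mod 33)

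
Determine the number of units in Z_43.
42

Prime factorization: 43 = 43
Using the formula φ(n) = n × Π(1 - 1/p) for each prime factor p:
φ(43) = 43 × (1 - 1/43)
φ(43) = 42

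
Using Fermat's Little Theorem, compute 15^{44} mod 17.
16

By Fermat's Little Theorem, a^(p-1) ≡ 1 (mod p) for prime p and gcd(a, p) = 1
Here p = 17, so 15^16 ≡ 1 (mod 17)
We can reduce the exponent: 44 mod 16 = 12
So 15^44 ≡ 15^12 (mod 17)
Computing: 15^12 mod 17 = 16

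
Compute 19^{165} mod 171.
19

Using successive squaring:
Binary expansion of 165: 10100101
Powers of 19 mod 171 (each is the square of the previous):
  19^1 ≡ 19 (mod 171)
  19^2 ≡ 19² = 361 ≡ 19 (mod 171)
  19^4 ≡ 19² = 361 ≡ 19 (mod 171)
  19^8 ≡ 19² = 361 ≡ 19 (mod 171)
  19^16 ≡ 19² = 361 ≡ 19 (mod 171)
  19^32 ≡ 19² = 361 ≡ 19 (mod 171)
  19^64 ≡ 19² = 361 ≡ 19 (mod 171)
  19^128 ≡ 19² = 361 ≡ 19 (mod 171)
165 = 128 + 32 + 4 + 1, so 19^165 = 19^128 × 19^32 × 19^4 × 19^1 ≡ 19 × 19 × 19 × 19 (mod 171)
Multiplying step by step:
  19 × 19 = 361 ≡ 19 (mod 171)
  19 × 19 = 361 ≡ 19 (mod 171)
  19 × 19 = 361 ≡ 19 (mod 171)
Result: 19^165 ≡ 19 (mod 171)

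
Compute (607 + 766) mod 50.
23

(607 + 766) = 1373
1373 mod 50 = 23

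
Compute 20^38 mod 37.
Using Fermat: 20^{36} ≡ 1 (mod 37). 38 ≡ 2 (mod 36). So 20^{38} ≡ 20^{2} ≡ 30 (mod 37)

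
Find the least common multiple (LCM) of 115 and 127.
14605

First find GCD(115, 127) using the Euclidean algorithm:
115 = 0 × 127 + 115
127 = 1 × 115 + 12
115 = 9 × 12 + 7
12 = 1 × 7 + 5
7 = 1 × 5 + 2
5 = 2 × 2 + 1
2 = 2 × 1 + 0
GCD(115, 127) = 1

LCM formula: LCM(a, b) = (a × b) / GCD(a, b)
LCM(115, 127) = (115 × 127) / 1
LCM(115, 127) = 14605 / 1
LCM(115, 127) = 14605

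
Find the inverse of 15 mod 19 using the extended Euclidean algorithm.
Extended GCD: 15(-5) + 19(4) = 1. So 15^(-1) ≡ 14 ≡ 14 (mod 19). Verify: 15 × 14 = 210 ≡ 1 (mod 19)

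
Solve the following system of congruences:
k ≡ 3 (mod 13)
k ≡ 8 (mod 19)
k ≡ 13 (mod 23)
1186

Using the Chinese Remainder Theorem:
M = product of moduli = 5681
For equation 1: M_1 = 437, 437 ≡ 8 (mod 13), inverse of 437 mod 13 is 5 (check: 8 × 5 = 40 ≡ 1 (mod 13))
For equation 2: M_2 = 299, 299 ≡ 14 (mod 19), inverse of 299 mod 19 is 15 (check: 14 × 15 = 210 ≡ 1 (mod 19))
For equation 3: M_3 = 247, 247 ≡ 17 (mod 23), inverse of 247 mod 23 is 19 (check: 17 × 19 = 323 ≡ 1 (mod 23))
Combine: k ≡ Σ r_i×M_i×(M_i⁻¹ mod m_i) = 3×437×5 + 8×299×15 + 13×247×19 = 6555 + 35880 + 61009 = 103444
103444 mod 5681 = 1186
k ≡ 1186 (mod 5681)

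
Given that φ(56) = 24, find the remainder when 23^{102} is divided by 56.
By Euler: 23^{24} ≡ 1 (mod 56) since gcd(23, 56) = 1. 102 = 4×24 + 6. So 23^{102} ≡ 23^{6} ≡ 1 (mod 56)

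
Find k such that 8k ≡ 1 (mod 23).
8^(-1) ≡ 3 (mod 23). Verification: 8 × 3 = 24 ≡ 1 (mod 23)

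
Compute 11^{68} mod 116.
81

Using successive squaring:
Binary expansion of 68: 1000100
Powers of 11 mod 116 (each is the square of the previous):
  11^1 ≡ 11 (mod 116)
  11^2 ≡ 11² = 121 ≡ 5 (mod 116)
  11^4 ≡ 5² = 25 ≡ 25 (mod 116)
  11^8 ≡ 25² = 625 ≡ 45 (mod 116)
  11^16 ≡ 45² = 2025 ≡ 53 (mod 116)
  11^32 ≡ 53² = 2809 ≡ 25 (mod 116)
  11^64 ≡ 25² = 625 ≡ 45 (mod 116)
68 = 64 + 4, so 11^68 = 11^64 × 11^4 ≡ 45 × 25 (mod 116)
Multiplying step by step:
  45 × 25 = 1125 ≡ 81 (mod 116)
Result: 11^68 ≡ 81 (mod 116)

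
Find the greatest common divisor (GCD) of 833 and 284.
1

Using the Euclidean algorithm:
833 = 2 × 284 + 265
284 = 1 × 265 + 19
265 = 13 × 19 + 18
19 = 1 × 18 + 1
18 = 18 × 1 + 0

GCD(833, 284) = 1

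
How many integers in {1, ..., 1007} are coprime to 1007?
936

Prime factorization: 1007 = 19 × 53
Using the formula φ(n) = n × Π(1 - 1/p) for each prime factor p:
φ(1007) = 1007 × (1 - 1/19) × (1 - 1/53)
φ(1007) = 936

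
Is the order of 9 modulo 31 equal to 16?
No, the actual order is 15, not 16.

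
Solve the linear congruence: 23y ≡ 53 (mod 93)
67

Since gcd(23, 93) = 1 divides 53, a solution exists.
Multiply both sides by the inverse of 23 mod 93:
  23^(-1) mod 93 = 89
  x ≡ 89 × 53 ≡ 4717 ≡ 67 (mod 93)
Verification: 23 × 67 = 1541 = 16 × 93 + 53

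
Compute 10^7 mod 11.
7 = 4 + 2 + 1 (binary 111). Repeated squaring mod 11: 10^1 ≡ 10; 10^2 ≡ 10² = 100 ≡ 1; 10^4 ≡ 1² = 1 ≡ 1. Multiply: 10^7 = 10^4 × 10^2 × 10^1 ≡ 1 × 1 × 10 (mod 11): 1 × 1 = 1 ≡ 1; 1 × 10 = 10 ≡ 10. So 10^7 ≡ 10 (mod 11).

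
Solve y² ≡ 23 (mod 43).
The square roots of 23 mod 43 are 25 and 18. Verify: 25² = 625 ≡ 23 (mod 43)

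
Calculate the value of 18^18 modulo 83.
Using repeated squaring. 18 = 16 + 2 (binary 10010). Repeated squaring mod 83: 18^1 ≡ 18; 18^2 ≡ 18² = 324 ≡ 75; 18^4 ≡ 75² = 5625 ≡ 64; 18^8 ≡ 64² = 4096 ≡ 29; 18^16 ≡ 29² = 841 ≡ 11. Multiply: 18^18 = 18^16 × 18^2 ≡ 11 × 75 (mod 83): 11 × 75 = 825 ≡ 78. So 18^18 ≡ 78 (mod 83).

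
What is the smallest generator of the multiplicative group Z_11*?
p - 1 = 10 has prime divisors 2, 5. h is a primitive root mod 11 iff h^(10/q) ≢ 1 (mod 11) for each such q.
h = 2: 2^5 ≡ 10, 2^2 ≡ 4 (mod 11); none is 1, so 2 has order 10 and is a primitive root.
The smallest primitive root mod 11 is g = 2.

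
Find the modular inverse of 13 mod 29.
13^(-1) ≡ 9 (mod 29). Verification: 13 × 9 = 117 ≡ 1 (mod 29)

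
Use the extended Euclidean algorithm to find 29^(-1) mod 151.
Extended GCD: 29(-26) + 151(5) = 1. So 29^(-1) ≡ 125 ≡ 125 (mod 151). Verify: 29 × 125 = 3625 ≡ 1 (mod 151)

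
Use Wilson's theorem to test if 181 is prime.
(180)! mod 181 = 180. Since 180 ≡ -1 (mod 181), 181 is prime.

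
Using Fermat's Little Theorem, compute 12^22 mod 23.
By Fermat's Little Theorem, 12^{22} ≡ 1 (mod 23) since 23 is prime and gcd(12, 23) = 1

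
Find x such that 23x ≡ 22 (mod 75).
14

Since gcd(23, 75) = 1 divides 22, a solution exists.
Multiply both sides by the inverse of 23 mod 75:
  23^(-1) mod 75 = 62
  x ≡ 62 × 22 ≡ 1364 ≡ 14 (mod 75)
Verification: 23 × 14 = 322 = 4 × 75 + 22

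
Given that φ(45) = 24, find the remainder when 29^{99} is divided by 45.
By Euler: 29^{24} ≡ 1 (mod 45) since gcd(29, 45) = 1. 99 = 4×24 + 3. So 29^{99} ≡ 29^{3} ≡ 44 (mod 45)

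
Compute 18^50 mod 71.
Using repeated squaring. 50 = 32 + 16 + 2 (binary 110010). Repeated squaring mod 71: 18^1 ≡ 18; 18^2 ≡ 18² = 324 ≡ 40; 18^4 ≡ 40² = 1600 ≡ 38; 18^8 ≡ 38² = 1444 ≡ 24; 18^16 ≡ 24² = 576 ≡ 8; 18^32 ≡ 8² = 64 ≡ 64. Multiply: 18^50 = 18^32 × 18^16 × 18^2 ≡ 64 × 8 × 40 (mod 71): 64 × 8 = 512 ≡ 15; 15 × 40 = 600 ≡ 32. So 18^50 ≡ 32 (mod 71).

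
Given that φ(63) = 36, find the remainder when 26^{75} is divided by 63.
By Euler: 26^{36} ≡ 1 (mod 63) since gcd(26, 63) = 1. 75 = 2×36 + 3. So 26^{75} ≡ 26^{3} ≡ 62 (mod 63)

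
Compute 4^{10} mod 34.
16

Using successive squaring:
Binary expansion of 10: 1010
Powers of 4 mod 34 (each is the square of the previous):
  4^1 ≡ 4 (mod 34)
  4^2 ≡ 4² = 16 ≡ 16 (mod 34)
  4^4 ≡ 16² = 256 ≡ 18 (mod 34)
  4^8 ≡ 18² = 324 ≡ 18 (mod 34)
10 = 8 + 2, so 4^10 = 4^8 × 4^2 ≡ 18 × 16 (mod 34)
Multiplying step by step:
  18 × 16 = 288 ≡ 16 (mod 34)
Result: 4^10 ≡ 16 (mod 34)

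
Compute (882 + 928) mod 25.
10

(882 + 928) = 1810
1810 mod 25 = 10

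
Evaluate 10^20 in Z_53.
Using repeated squaring. 20 = 16 + 4 (binary 10100). Repeated squaring mod 53: 10^1 ≡ 10; 10^2 ≡ 10² = 100 ≡ 47; 10^4 ≡ 47² = 2209 ≡ 36; 10^8 ≡ 36² = 1296 ≡ 24; 10^16 ≡ 24² = 576 ≡ 46. Multiply: 10^20 = 10^16 × 10^4 ≡ 46 × 36 (mod 53): 46 × 36 = 1656 ≡ 13. So 10^20 ≡ 13 (mod 53).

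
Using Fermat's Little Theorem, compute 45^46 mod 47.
By Fermat's Little Theorem, 45^{46} ≡ 1 (mod 47) since 47 is prime and gcd(45, 47) = 1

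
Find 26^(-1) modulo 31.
6

Using Extended Euclidean Algorithm:
gcd(26, 31) = 1
Bezout coefficients: 26 × 6 + 31 × -5 = 1
So 26 × 6 ≡ 1 (mod 31)
The inverse is 6 mod 31 = 6
Verification: 26 × 6 = 156 = 5 × 31 + 1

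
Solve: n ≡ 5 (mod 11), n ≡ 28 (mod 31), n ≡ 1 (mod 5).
M = 11 × 31 × 5 = 1705. M₁ = 155, y₁ ≡ 1 (mod 11). M₂ = 55, y₂ ≡ 22 (mod 31). M₃ = 341, y₃ ≡ 1 (mod 5). n = 5×155×1 + 28×55×22 + 1×341×1 ≡ 896 (mod 1705)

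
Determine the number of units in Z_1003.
928

Prime factorization: 1003 = 17 × 59
Using the formula φ(n) = n × Π(1 - 1/p) for each prime factor p:
φ(1003) = 1003 × (1 - 1/17) × (1 - 1/59)
φ(1003) = 928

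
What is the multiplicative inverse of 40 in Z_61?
29

Using Extended Euclidean Algorithm:
gcd(40, 61) = 1
Bezout coefficients: 40 × 29 + 61 × -19 = 1
So 40 × 29 ≡ 1 (mod 61)
The inverse is 29 mod 61 = 29
Verification: 40 × 29 = 1160 = 19 × 61 + 1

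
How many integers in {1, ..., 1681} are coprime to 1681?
1640

Prime factorization: 1681 = 41^2
Using the formula φ(n) = n × Π(1 - 1/p) for each prime factor p:
φ(1681) = 1681 × (1 - 1/41)
φ(1681) = 1640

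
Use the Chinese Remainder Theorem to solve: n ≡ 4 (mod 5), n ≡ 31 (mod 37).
179

Using the Chinese Remainder Theorem:
M = product of moduli = 185
For equation 1: M_1 = 37, 37 ≡ 2 (mod 5), inverse of 37 mod 5 is 3 (check: 2 × 3 = 6 ≡ 1 (mod 5))
For equation 2: M_2 = 5, 5 ≡ 5 (mod 37), inverse of 5 mod 37 is 15 (check: 5 × 15 = 75 ≡ 1 (mod 37))
Combine: n ≡ Σ r_i×M_i×(M_i⁻¹ mod m_i) = 4×37×3 + 31×5×15 = 444 + 2325 = 2769
2769 mod 185 = 179
n ≡ 179 (mod 185)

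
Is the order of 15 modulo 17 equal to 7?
No, the actual order is 8, not 7.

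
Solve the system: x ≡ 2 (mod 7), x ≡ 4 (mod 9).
M = 7 × 9 = 63. M₁ = 9, y₁ ≡ 4 (mod 7). M₂ = 7, y₂ ≡ 4 (mod 9). x = 2×9×4 + 4×7×4 ≡ 58 (mod 63)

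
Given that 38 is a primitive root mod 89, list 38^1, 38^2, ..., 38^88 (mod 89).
g^1, g^2, ..., g^{88} mod 89: {38, 20, 48, 44, 70, 79, 65, 67, 54, 5, 12, 11, 62, 42, 83, 39, 58, 68, 3, 25, 60, 55, 43, 32, 59, 17, 23, 73, 15, 36, 33, 8, 37, 71, 28, 85, 26, 9, 75, 2, 76, 40, 7, 88, 51, 69, 41, 45, 19, 10, 24, 22, 35, 84, 77, 78, 27, 47, 6, 50, 31, 21, 86, 64, 29, 34, 46, 57, 30, 72, 66, 16, 74, 53, 56, 81, 52, 18, 61, 4, 63, 80, 14, 87, 13, 49, 82, 1}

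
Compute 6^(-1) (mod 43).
6^(-1) ≡ 36 (mod 43). Verification: 6 × 36 = 216 ≡ 1 (mod 43)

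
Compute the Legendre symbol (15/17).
(15/17) = 15^{8} mod 17 = 1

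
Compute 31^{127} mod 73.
34

Using successive squaring:
Binary expansion of 127: 1111111
Powers of 31 mod 73 (each is the square of the previous):
  31^1 ≡ 31 (mod 73)
  31^2 ≡ 31² = 961 ≡ 12 (mod 73)
  31^4 ≡ 12² = 144 ≡ 71 (mod 73)
  31^8 ≡ 71² = 5041 ≡ 4 (mod 73)
  31^16 ≡ 4² = 16 ≡ 16 (mod 73)
  31^32 ≡ 16² = 256 ≡ 37 (mod 73)
  31^64 ≡ 37² = 1369 ≡ 55 (mod 73)
127 = 64 + 32 + 16 + 8 + 4 + 2 + 1, so 31^127 = 31^64 × 31^32 × 31^16 × 31^8 × 31^4 × 31^2 × 31^1 ≡ 55 × 37 × 16 × 4 × 71 × 12 × 31 (mod 73)
Multiplying step by step:
  55 × 37 = 2035 ≡ 64 (mod 73)
  64 × 16 = 1024 ≡ 2 (mod 73)
  2 × 4 = 8 ≡ 8 (mod 73)
  8 × 71 = 568 ≡ 57 (mod 73)
  57 × 12 = 684 ≡ 27 (mod 73)
  27 × 31 = 837 ≡ 34 (mod 73)
Result: 31^127 ≡ 34 (mod 73)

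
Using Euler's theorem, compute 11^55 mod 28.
By Euler: 11^{12} ≡ 1 (mod 28) since gcd(11, 28) = 1. 55 = 4×12 + 7. So 11^{55} ≡ 11^{7} ≡ 11 (mod 28)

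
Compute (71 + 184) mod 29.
23

(71 + 184) = 255
255 mod 29 = 23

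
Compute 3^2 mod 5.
2 = 2 (binary 10). Repeated squaring mod 5: 3^1 ≡ 3; 3^2 ≡ 3² = 9 ≡ 4. So 3^2 ≡ 4 (mod 5).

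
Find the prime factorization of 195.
3 × 5 × 13

Divide by primes starting from smallest:
195 ÷ 3 = 65
65 ÷ 5 = 13
13 ÷ 13 = 1

195 = 3 × 5 × 13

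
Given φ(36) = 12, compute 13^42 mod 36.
By Euler: 13^{12} ≡ 1 (mod 36) since gcd(13, 36) = 1. 42 = 3×12 + 6. So 13^{42} ≡ 13^{6} ≡ 1 (mod 36)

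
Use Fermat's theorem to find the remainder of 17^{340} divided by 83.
49

By Fermat's Little Theorem, a^(p-1) ≡ 1 (mod p) for prime p and gcd(a, p) = 1
Here p = 83, so 17^82 ≡ 1 (mod 83)
We can reduce the exponent: 340 mod 82 = 12
So 17^340 ≡ 17^12 (mod 83)
Computing: 17^12 mod 83 = 49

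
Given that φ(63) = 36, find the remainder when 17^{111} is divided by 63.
By Euler: 17^{36} ≡ 1 (mod 63) since gcd(17, 63) = 1. 111 = 3×36 + 3. So 17^{111} ≡ 17^{3} ≡ 62 (mod 63)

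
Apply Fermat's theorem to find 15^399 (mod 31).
By Fermat: 15^{30} ≡ 1 (mod 31). 399 ≡ 9 (mod 30). So 15^{399} ≡ 15^{9} ≡ 29 (mod 31)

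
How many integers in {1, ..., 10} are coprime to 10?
4

Prime factorization: 10 = 2 × 5
Using the formula φ(n) = n × Π(1 - 1/p) for each prime factor p:
φ(10) = 10 × (1 - 1/2) × (1 - 1/5)
φ(10) = 4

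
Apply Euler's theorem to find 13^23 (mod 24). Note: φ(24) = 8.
By Euler: 13^{8} ≡ 1 (mod 24) since gcd(13, 24) = 1. 23 = 2×8 + 7. So 13^{23} ≡ 13^{7} ≡ 13 (mod 24)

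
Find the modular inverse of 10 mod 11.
10^(-1) ≡ 10 (mod 11). Verification: 10 × 10 = 100 ≡ 1 (mod 11)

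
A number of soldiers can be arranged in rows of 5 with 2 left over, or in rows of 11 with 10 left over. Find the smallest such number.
M = 5 × 11 = 55. M₁ = 11, y₁ ≡ 1 (mod 5). M₂ = 5, y₂ ≡ 9 (mod 11). k = 2×11×1 + 10×5×9 ≡ 32 (mod 55). The smallest positive such number is 32.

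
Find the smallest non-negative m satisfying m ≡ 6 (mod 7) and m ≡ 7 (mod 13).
M = 7 × 13 = 91. M₁ = 13, y₁ ≡ 6 (mod 7). M₂ = 7, y₂ ≡ 2 (mod 13). m = 6×13×6 + 7×7×2 ≡ 20 (mod 91)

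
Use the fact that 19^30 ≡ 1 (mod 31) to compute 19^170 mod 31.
By Fermat: 19^{30} ≡ 1 (mod 31). 170 = 5×30 + 20. So 19^{170} ≡ 19^{20} ≡ 5 (mod 31)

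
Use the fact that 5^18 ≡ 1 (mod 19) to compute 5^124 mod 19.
By Fermat: 5^{18} ≡ 1 (mod 19). 124 = 6×18 + 16. So 5^{124} ≡ 5^{16} ≡ 16 (mod 19)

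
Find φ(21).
12

Prime factorization: 21 = 3 × 7
Using the formula φ(n) = n × Π(1 - 1/p) for each prime factor p:
φ(21) = 21 × (1 - 1/3) × (1 - 1/7)
φ(21) = 12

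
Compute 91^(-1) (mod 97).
16

Using Extended Euclidean Algorithm:
gcd(91, 97) = 1
Bezout coefficients: 91 × 16 + 97 × -15 = 1
So 91 × 16 ≡ 1 (mod 97)
The inverse is 16 mod 97 = 16
Verification: 91 × 16 = 1456 = 15 × 97 + 1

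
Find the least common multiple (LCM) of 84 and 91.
1092

First find GCD(84, 91) using the Euclidean algorithm:
84 = 0 × 91 + 84
91 = 1 × 84 + 7
84 = 12 × 7 + 0
GCD(84, 91) = 7

LCM formula: LCM(a, b) = (a × b) / GCD(a, b)
LCM(84, 91) = (84 × 91) / 7
LCM(84, 91) = 7644 / 7
LCM(84, 91) = 1092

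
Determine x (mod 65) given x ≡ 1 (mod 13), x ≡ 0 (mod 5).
40

Using the Chinese Remainder Theorem:
M = product of moduli = 65
For equation 1: M_1 = 5, 5 ≡ 5 (mod 13), inverse of 5 mod 13 is 8 (check: 5 × 8 = 40 ≡ 1 (mod 13))
For equation 2: M_2 = 13, 13 ≡ 3 (mod 5), inverse of 13 mod 5 is 2 (check: 3 × 2 = 6 ≡ 1 (mod 5))
Combine: x ≡ Σ r_i×M_i×(M_i⁻¹ mod m_i) = 1×5×8 + 0×13×2 = 40 + 0 = 40
40 mod 65 = 40
x ≡ 40 (mod 65)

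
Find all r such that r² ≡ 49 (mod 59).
The square roots of 49 mod 59 are 7 and 52. Verify: 7² = 49 ≡ 49 (mod 59)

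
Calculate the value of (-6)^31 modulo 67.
Using repeated squaring. (-6) ≡ 61 (mod 67). 31 = 16 + 8 + 4 + 2 + 1 (binary 11111). Repeated squaring mod 67: 61^1 ≡ 61; 61^2 ≡ 61² = 3721 ≡ 36; 61^4 ≡ 36² = 1296 ≡ 23; 61^8 ≡ 23² = 529 ≡ 60; 61^16 ≡ 60² = 3600 ≡ 49. Multiply: (-6)^31 ≡ 61^16 × 61^8 × 61^4 × 61^2 × 61^1 ≡ 49 × 60 × 23 × 36 × 61 (mod 67): 49 × 60 = 2940 ≡ 59; 59 × 23 = 1357 ≡ 17; 17 × 36 = 612 ≡ 9; 9 × 61 = 549 ≡ 13. So (-6)^31 ≡ 13 (mod 67).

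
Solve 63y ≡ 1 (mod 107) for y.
17

Using Extended Euclidean Algorithm:
gcd(63, 107) = 1
Bezout coefficients: 63 × 17 + 107 × -10 = 1
So 63 × 17 ≡ 1 (mod 107)
The inverse is 17 mod 107 = 17
Verification: 63 × 17 = 1071 = 10 × 107 + 1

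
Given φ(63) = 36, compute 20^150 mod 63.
By Euler: 20^{36} ≡ 1 (mod 63) since gcd(20, 63) = 1. 150 = 4×36 + 6. So 20^{150} ≡ 20^{6} ≡ 1 (mod 63)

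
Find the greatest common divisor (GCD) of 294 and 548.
2

Using the Euclidean algorithm:
294 = 0 × 548 + 294
548 = 1 × 294 + 254
294 = 1 × 254 + 40
254 = 6 × 40 + 14
40 = 2 × 14 + 12
14 = 1 × 12 + 2
12 = 6 × 2 + 0

GCD(294, 548) = 2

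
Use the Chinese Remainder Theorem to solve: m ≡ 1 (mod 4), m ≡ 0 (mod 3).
M = 4 × 3 = 12. M₁ = 3, y₁ ≡ 3 (mod 4). M₂ = 4, y₂ ≡ 1 (mod 3). m = 1×3×3 + 0×4×1 ≡ 9 (mod 12)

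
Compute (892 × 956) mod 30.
2

(892 × 956) = 852752
852752 mod 30 = 2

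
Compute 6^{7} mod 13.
7

Using successive squaring:
Binary expansion of 7: 111
Powers of 6 mod 13 (each is the square of the previous):
  6^1 ≡ 6 (mod 13)
  6^2 ≡ 6² = 36 ≡ 10 (mod 13)
  6^4 ≡ 10² = 100 ≡ 9 (mod 13)
7 = 4 + 2 + 1, so 6^7 = 6^4 × 6^2 × 6^1 ≡ 9 × 10 × 6 (mod 13)
Multiplying step by step:
  9 × 10 = 90 ≡ 12 (mod 13)
  12 × 6 = 72 ≡ 7 (mod 13)
Result: 6^7 ≡ 7 (mod 13)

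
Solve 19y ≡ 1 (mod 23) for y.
17

Using Extended Euclidean Algorithm:
gcd(19, 23) = 1
Bezout coefficients: 19 × -6 + 23 × 5 = 1
So 19 × -6 ≡ 1 (mod 23)
The inverse is -6 mod 23 = 17
Verification: 19 × 17 = 323 = 14 × 23 + 1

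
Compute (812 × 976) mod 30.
2

(812 × 976) = 792512
792512 mod 30 = 2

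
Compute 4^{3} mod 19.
7

Using successive squaring:
Binary expansion of 3: 11
Powers of 4 mod 19 (each is the square of the previous):
  4^1 ≡ 4 (mod 19)
  4^2 ≡ 4² = 16 ≡ 16 (mod 19)
3 = 2 + 1, so 4^3 = 4^2 × 4^1 ≡ 16 × 4 (mod 19)
Multiplying step by step:
  16 × 4 = 64 ≡ 7 (mod 19)
Result: 4^3 ≡ 7 (mod 19)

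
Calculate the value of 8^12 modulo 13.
Using Fermat: 8^{12} ≡ 1 (mod 13). 12 ≡ 0 (mod 12). So 8^{12} ≡ 8^{0} ≡ 1 (mod 13)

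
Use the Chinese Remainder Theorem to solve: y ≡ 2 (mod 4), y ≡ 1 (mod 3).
M = 4 × 3 = 12. M₁ = 3, y₁ ≡ 3 (mod 4). M₂ = 4, y₂ ≡ 1 (mod 3). y = 2×3×3 + 1×4×1 ≡ 10 (mod 12)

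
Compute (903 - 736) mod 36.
23

(903 - 736) = 167
167 mod 36 = 23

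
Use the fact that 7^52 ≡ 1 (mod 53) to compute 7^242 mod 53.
By Fermat: 7^{52} ≡ 1 (mod 53). 242 = 4×52 + 34. So 7^{242} ≡ 7^{34} ≡ 44 (mod 53)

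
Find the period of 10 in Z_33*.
Powers of 10 mod 33: 10^1≡10, 10^2≡1. Order = 2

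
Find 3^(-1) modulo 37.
25

Using Extended Euclidean Algorithm:
gcd(3, 37) = 1
Bezout coefficients: 3 × -12 + 37 × 1 = 1
So 3 × -12 ≡ 1 (mod 37)
The inverse is -12 mod 37 = 25
Verification: 3 × 25 = 75 = 2 × 37 + 1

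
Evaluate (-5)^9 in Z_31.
(-5) ≡ 26 (mod 31). 9 = 8 + 1 (binary 1001). Repeated squaring mod 31: 26^1 ≡ 26; 26^2 ≡ 26² = 676 ≡ 25; 26^4 ≡ 25² = 625 ≡ 5; 26^8 ≡ 5² = 25 ≡ 25. Multiply: (-5)^9 ≡ 26^8 × 26^1 ≡ 25 × 26 (mod 31): 25 × 26 = 650 ≡ 30. So (-5)^9 ≡ 30 (mod 31).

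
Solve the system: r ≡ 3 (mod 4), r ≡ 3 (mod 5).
M = 4 × 5 = 20. M₁ = 5, y₁ ≡ 1 (mod 4). M₂ = 4, y₂ ≡ 4 (mod 5). r = 3×5×1 + 3×4×4 ≡ 3 (mod 20)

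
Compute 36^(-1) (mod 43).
36^(-1) ≡ 6 (mod 43). Verification: 36 × 6 = 216 ≡ 1 (mod 43)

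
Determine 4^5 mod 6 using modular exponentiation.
5 = 4 + 1 (binary 101). Repeated squaring mod 6: 4^1 ≡ 4; 4^2 ≡ 4² = 16 ≡ 4; 4^4 ≡ 4² = 16 ≡ 4. Multiply: 4^5 = 4^4 × 4^1 ≡ 4 × 4 (mod 6): 4 × 4 = 16 ≡ 4. So 4^5 ≡ 4 (mod 6).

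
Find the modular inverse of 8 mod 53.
8^(-1) ≡ 20 (mod 53). Verification: 8 × 20 = 160 ≡ 1 (mod 53)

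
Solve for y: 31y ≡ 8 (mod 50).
18

Since gcd(31, 50) = 1 divides 8, a solution exists.
Multiply both sides by the inverse of 31 mod 50:
  31^(-1) mod 50 = 21
  x ≡ 21 × 8 ≡ 168 ≡ 18 (mod 50)
Verification: 31 × 18 = 558 = 11 × 50 + 8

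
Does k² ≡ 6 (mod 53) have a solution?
By Euler's criterion: 6^{26} ≡ 1 (mod 53). Since this equals 1, 6 is a QR.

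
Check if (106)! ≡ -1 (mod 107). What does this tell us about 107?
(106)! mod 107 = 106. Since this equals -1 (mod 107), Wilson confirms 107 is prime.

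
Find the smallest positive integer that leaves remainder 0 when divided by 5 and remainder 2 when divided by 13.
M = 5 × 13 = 65. M₁ = 13, y₁ ≡ 2 (mod 5). M₂ = 5, y₂ ≡ 8 (mod 13). y = 0×13×2 + 2×5×8 ≡ 15 (mod 65). The smallest positive such number is 15.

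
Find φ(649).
580

Prime factorization: 649 = 11 × 59
Using the formula φ(n) = n × Π(1 - 1/p) for each prime factor p:
φ(649) = 649 × (1 - 1/11) × (1 - 1/59)
φ(649) = 580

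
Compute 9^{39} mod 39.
27

Using successive squaring:
Binary expansion of 39: 100111
Powers of 9 mod 39 (each is the square of the previous):
  9^1 ≡ 9 (mod 39)
  9^2 ≡ 9² = 81 ≡ 3 (mod 39)
  9^4 ≡ 3² = 9 ≡ 9 (mod 39)
  9^8 ≡ 9² = 81 ≡ 3 (mod 39)
  9^16 ≡ 3² = 9 ≡ 9 (mod 39)
  9^32 ≡ 9² = 81 ≡ 3 (mod 39)
39 = 32 + 4 + 2 + 1, so 9^39 = 9^32 × 9^4 × 9^2 × 9^1 ≡ 3 × 9 × 3 × 9 (mod 39)
Multiplying step by step:
  3 × 9 = 27 ≡ 27 (mod 39)
  27 × 3 = 81 ≡ 3 (mod 39)
  3 × 9 = 27 ≡ 27 (mod 39)
Result: 9^39 ≡ 27 (mod 39)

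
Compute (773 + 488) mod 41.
31

(773 + 488) = 1261
1261 mod 41 = 31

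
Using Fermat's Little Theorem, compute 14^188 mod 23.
By Fermat: 14^{22} ≡ 1 (mod 23). 188 = 8×22 + 12. So 14^{188} ≡ 14^{12} ≡ 9 (mod 23)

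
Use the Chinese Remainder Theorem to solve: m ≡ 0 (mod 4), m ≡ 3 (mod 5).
M = 4 × 5 = 20. M₁ = 5, y₁ ≡ 1 (mod 4). M₂ = 4, y₂ ≡ 4 (mod 5). m = 0×5×1 + 3×4×4 ≡ 8 (mod 20)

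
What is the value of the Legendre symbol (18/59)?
(18/59) = 18^{29} mod 59 = -1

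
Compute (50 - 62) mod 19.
7

(50 - 62) = -12
-12 mod 19 = 7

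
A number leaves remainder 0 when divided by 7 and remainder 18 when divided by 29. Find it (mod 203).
M = 7 × 29 = 203. M₁ = 29, y₁ ≡ 1 (mod 7). M₂ = 7, y₂ ≡ 25 (mod 29). k = 0×29×1 + 18×7×25 ≡ 105 (mod 203)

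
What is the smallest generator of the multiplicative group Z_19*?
p - 1 = 18 has prime divisors 2, 3. h is a primitive root mod 19 iff h^(18/q) ≢ 1 (mod 19) for each such q.
h = 2: 2^9 ≡ 18, 2^6 ≡ 7 (mod 19); none is 1, so 2 has order 18 and is a primitive root.
The smallest primitive root mod 19 is g = 2.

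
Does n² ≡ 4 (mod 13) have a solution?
By Euler's criterion: 4^{6} ≡ 1 (mod 13). Since this equals 1, 4 is a QR.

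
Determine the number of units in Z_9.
6

Prime factorization: 9 = 3^2
Using the formula φ(n) = n × Π(1 - 1/p) for each prime factor p:
φ(9) = 9 × (1 - 1/3)
φ(9) = 6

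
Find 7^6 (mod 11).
6 = 4 + 2 (binary 110). Repeated squaring mod 11: 7^1 ≡ 7; 7^2 ≡ 7² = 49 ≡ 5; 7^4 ≡ 5² = 25 ≡ 3. Multiply: 7^6 = 7^4 × 7^2 ≡ 3 × 5 (mod 11): 3 × 5 = 15 ≡ 4. So 7^6 ≡ 4 (mod 11).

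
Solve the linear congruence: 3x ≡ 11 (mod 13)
8

Since gcd(3, 13) = 1 divides 11, a solution exists.
Multiply both sides by the inverse of 3 mod 13:
  3^(-1) mod 13 = 9
  x ≡ 9 × 11 ≡ 99 ≡ 8 (mod 13)
Verification: 3 × 8 = 24 = 1 × 13 + 11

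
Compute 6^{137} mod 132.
96

Using successive squaring:
Binary expansion of 137: 10001001
Powers of 6 mod 132 (each is the square of the previous):
  6^1 ≡ 6 (mod 132)
  6^2 ≡ 6² = 36 ≡ 36 (mod 132)
  6^4 ≡ 36² = 1296 ≡ 108 (mod 132)
  6^8 ≡ 108² = 11664 ≡ 48 (mod 132)
  6^16 ≡ 48² = 2304 ≡ 60 (mod 132)
  6^32 ≡ 60² = 3600 ≡ 36 (mod 132)
  6^64 ≡ 36² = 1296 ≡ 108 (mod 132)
  6^128 ≡ 108² = 11664 ≡ 48 (mod 132)
137 = 128 + 8 + 1, so 6^137 = 6^128 × 6^8 × 6^1 ≡ 48 × 48 × 6 (mod 132)
Multiplying step by step:
  48 × 48 = 2304 ≡ 60 (mod 132)
  60 × 6 = 360 ≡ 96 (mod 132)
Result: 6^137 ≡ 96 (mod 132)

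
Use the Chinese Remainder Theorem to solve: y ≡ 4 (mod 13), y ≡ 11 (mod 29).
69

Using the Chinese Remainder Theorem:
M = product of moduli = 377
For equation 1: M_1 = 29, 29 ≡ 3 (mod 13), inverse of 29 mod 13 is 9 (check: 3 × 9 = 27 ≡ 1 (mod 13))
For equation 2: M_2 = 13, 13 ≡ 13 (mod 29), inverse of 13 mod 29 is 9 (check: 13 × 9 = 117 ≡ 1 (mod 29))
Combine: y ≡ Σ r_i×M_i×(M_i⁻¹ mod m_i) = 4×29×9 + 11×13×9 = 1044 + 1287 = 2331
2331 mod 377 = 69
y ≡ 69 (mod 377)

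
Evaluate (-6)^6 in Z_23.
(-6) ≡ 17 (mod 23). 6 = 4 + 2 (binary 110). Repeated squaring mod 23: 17^1 ≡ 17; 17^2 ≡ 17² = 289 ≡ 13; 17^4 ≡ 13² = 169 ≡ 8. Multiply: (-6)^6 ≡ 17^4 × 17^2 ≡ 8 × 13 (mod 23): 8 × 13 = 104 ≡ 12. So (-6)^6 ≡ 12 (mod 23).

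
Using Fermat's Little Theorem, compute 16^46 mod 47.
By Fermat's Little Theorem, 16^{46} ≡ 1 (mod 47) since 47 is prime and gcd(16, 47) = 1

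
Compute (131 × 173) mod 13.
4

(131 × 173) = 22663
22663 mod 13 = 4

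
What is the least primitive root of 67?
2

A primitive root g modulo p has order p-1 = 66
Prime divisors of 66: [2, 3, 11]
g is a primitive root iff g^(66/q) ≢ 1 (mod 67) for each prime divisor q
Testing small values:
  g = 2: 2^33 ≡ 66, 2^22 ≡ 37, 2^6 ≡ 64 (mod 67) → none is 1, primitive root!
The smallest primitive root is 2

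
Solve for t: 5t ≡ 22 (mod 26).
20

Since gcd(5, 26) = 1 divides 22, a solution exists.
Multiply both sides by the inverse of 5 mod 26:
  5^(-1) mod 26 = 21
  x ≡ 21 × 22 ≡ 462 ≡ 20 (mod 26)
Verification: 5 × 20 = 100 = 3 × 26 + 22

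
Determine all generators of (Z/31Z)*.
Primitive roots mod 31: {3, 11, 12, 13, 17, 21, 22, 24}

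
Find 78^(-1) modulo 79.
78

Using Extended Euclidean Algorithm:
gcd(78, 79) = 1
Bezout coefficients: 78 × -1 + 79 × 1 = 1
So 78 × -1 ≡ 1 (mod 79)
The inverse is -1 mod 79 = 78
Verification: 78 × 78 = 6084 = 77 × 79 + 1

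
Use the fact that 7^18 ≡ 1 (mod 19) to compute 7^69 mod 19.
By Fermat: 7^{18} ≡ 1 (mod 19). 69 = 3×18 + 15. So 7^{69} ≡ 7^{15} ≡ 1 (mod 19)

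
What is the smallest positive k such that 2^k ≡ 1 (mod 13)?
Powers of 2 mod 13: 2^1≡2, 2^2≡4, 2^3≡8, 2^4≡3, 2^5≡6, 2^6≡12, 2^7≡11, 2^8≡9, 2^9≡5, 2^10≡10, 2^11≡7, 2^12≡1. Order = 12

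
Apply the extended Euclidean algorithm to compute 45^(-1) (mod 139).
Extended GCD: 45(34) + 139(-11) = 1. So 45^(-1) ≡ 34 ≡ 34 (mod 139). Verify: 45 × 34 = 1530 ≡ 1 (mod 139)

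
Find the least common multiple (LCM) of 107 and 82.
8774

First find GCD(107, 82) using the Euclidean algorithm:
107 = 1 × 82 + 25
82 = 3 × 25 + 7
25 = 3 × 7 + 4
7 = 1 × 4 + 3
4 = 1 × 3 + 1
3 = 3 × 1 + 0
GCD(107, 82) = 1

LCM formula: LCM(a, b) = (a × b) / GCD(a, b)
LCM(107, 82) = (107 × 82) / 1
LCM(107, 82) = 8774 / 1
LCM(107, 82) = 8774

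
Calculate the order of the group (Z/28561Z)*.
26364

Prime factorization: 28561 = 13^4
Using the formula φ(n) = n × Π(1 - 1/p) for each prime factor p:
φ(28561) = 28561 × (1 - 1/13)
φ(28561) = 26364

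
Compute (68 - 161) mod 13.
11

(68 - 161) = -93
-93 mod 13 = 11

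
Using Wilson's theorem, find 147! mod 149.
(148)! = (147)! × (148) ≡ -1 (mod 149). So (147)! ≡ -1 × (148)^(-1) ≡ (-1)×(-1) = 1 (mod 149)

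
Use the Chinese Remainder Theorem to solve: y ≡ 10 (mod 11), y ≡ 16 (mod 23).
131

Using the Chinese Remainder Theorem:
M = product of moduli = 253
For equation 1: M_1 = 23, 23 ≡ 1 (mod 11), inverse of 23 mod 11 is 1 (check: 1 × 1 = 1 ≡ 1 (mod 11))
For equation 2: M_2 = 11, 11 ≡ 11 (mod 23), inverse of 11 mod 23 is 21 (check: 11 × 21 = 231 ≡ 1 (mod 23))
Combine: y ≡ Σ r_i×M_i×(M_i⁻¹ mod m_i) = 10×23×1 + 16×11×21 = 230 + 3696 = 3926
3926 mod 253 = 131
y ≡ 131 (mod 253)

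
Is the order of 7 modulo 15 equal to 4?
Yes, ord_15(7) = 4.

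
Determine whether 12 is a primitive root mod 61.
p - 1 = 60 has prime divisors 2, 3, 5. Check 12^(60/q) mod 61 for each: 12^(60/2) = 12^30 ≡ 1, 12^(60/3) = 12^20 ≡ 13, 12^(60/5) = 12^12 ≡ 58 (mod 61). Since 12^30 ≡ 1 (mod 61), the order of 12 divides 30 (in fact the order is 15) ≠ 60, so it is not a primitive root.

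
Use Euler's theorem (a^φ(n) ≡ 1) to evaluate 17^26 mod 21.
By Euler: 17^{12} ≡ 1 (mod 21) since gcd(17, 21) = 1. 26 = 2×12 + 2. So 17^{26} ≡ 17^{2} ≡ 16 (mod 21)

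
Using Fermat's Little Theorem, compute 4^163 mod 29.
By Fermat: 4^{28} ≡ 1 (mod 29). 163 ≡ 23 (mod 28). So 4^{163} ≡ 4^{23} ≡ 13 (mod 29)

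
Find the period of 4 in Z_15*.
Powers of 4 mod 15: 4^1≡4, 4^2≡1. Order = 2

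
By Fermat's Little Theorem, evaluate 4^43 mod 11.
By Fermat: 4^{10} ≡ 1 (mod 11). 43 = 4×10 + 3. So 4^{43} ≡ 4^{3} ≡ 9 (mod 11)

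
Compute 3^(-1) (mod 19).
3^(-1) ≡ 13 (mod 19). Verification: 3 × 13 = 39 ≡ 1 (mod 19)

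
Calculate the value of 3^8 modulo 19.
8 = 8 (binary 1000). Repeated squaring mod 19: 3^1 ≡ 3; 3^2 ≡ 3² = 9 ≡ 9; 3^4 ≡ 9² = 81 ≡ 5; 3^8 ≡ 5² = 25 ≡ 6. So 3^8 ≡ 6 (mod 19).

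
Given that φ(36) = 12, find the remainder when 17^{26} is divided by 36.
By Euler: 17^{12} ≡ 1 (mod 36) since gcd(17, 36) = 1. 26 = 2×12 + 2. So 17^{26} ≡ 17^{2} ≡ 1 (mod 36)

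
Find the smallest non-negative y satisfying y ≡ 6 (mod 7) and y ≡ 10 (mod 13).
M = 7 × 13 = 91. M₁ = 13, y₁ ≡ 6 (mod 7). M₂ = 7, y₂ ≡ 2 (mod 13). y = 6×13×6 + 10×7×2 ≡ 62 (mod 91)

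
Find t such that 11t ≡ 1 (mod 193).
11^(-1) ≡ 158 (mod 193). Verification: 11 × 158 = 1738 ≡ 1 (mod 193)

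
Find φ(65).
48

Prime factorization: 65 = 5 × 13
Using the formula φ(n) = n × Π(1 - 1/p) for each prime factor p:
φ(65) = 65 × (1 - 1/5) × (1 - 1/13)
φ(65) = 48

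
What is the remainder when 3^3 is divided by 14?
3 = 2 + 1 (binary 11). Repeated squaring mod 14: 3^1 ≡ 3; 3^2 ≡ 3² = 9 ≡ 9. Multiply: 3^3 = 3^2 × 3^1 ≡ 9 × 3 (mod 14): 9 × 3 = 27 ≡ 13. So 3^3 ≡ 13 (mod 14).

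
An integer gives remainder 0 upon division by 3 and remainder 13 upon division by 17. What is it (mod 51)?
M = 3 × 17 = 51. M₁ = 17, y₁ ≡ 2 (mod 3). M₂ = 3, y₂ ≡ 6 (mod 17). t = 0×17×2 + 13×3×6 ≡ 30 (mod 51). The smallest positive such number is 30.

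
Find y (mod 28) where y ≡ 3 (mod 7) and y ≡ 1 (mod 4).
M = 7 × 4 = 28. M₁ = 4, y₁ ≡ 2 (mod 7). M₂ = 7, y₂ ≡ 3 (mod 4). y = 3×4×2 + 1×7×3 ≡ 17 (mod 28)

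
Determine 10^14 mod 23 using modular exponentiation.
Using repeated squaring. 14 = 8 + 4 + 2 (binary 1110). Repeated squaring mod 23: 10^1 ≡ 10; 10^2 ≡ 10² = 100 ≡ 8; 10^4 ≡ 8² = 64 ≡ 18; 10^8 ≡ 18² = 324 ≡ 2. Multiply: 10^14 = 10^8 × 10^4 × 10^2 ≡ 2 × 18 × 8 (mod 23): 2 × 18 = 36 ≡ 13; 13 × 8 = 104 ≡ 12. So 10^14 ≡ 12 (mod 23).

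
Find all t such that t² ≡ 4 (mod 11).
The square roots of 4 mod 11 are 9 and 2. Verify: 9² = 81 ≡ 4 (mod 11)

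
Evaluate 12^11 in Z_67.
Using repeated squaring. 11 = 8 + 2 + 1 (binary 1011). Repeated squaring mod 67: 12^1 ≡ 12; 12^2 ≡ 12² = 144 ≡ 10; 12^4 ≡ 10² = 100 ≡ 33; 12^8 ≡ 33² = 1089 ≡ 17. Multiply: 12^11 = 12^8 × 12^2 × 12^1 ≡ 17 × 10 × 12 (mod 67): 17 × 10 = 170 ≡ 36; 36 × 12 = 432 ≡ 30. So 12^11 ≡ 30 (mod 67).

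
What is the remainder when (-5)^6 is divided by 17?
(-5) ≡ 12 (mod 17). 6 = 4 + 2 (binary 110). Repeated squaring mod 17: 12^1 ≡ 12; 12^2 ≡ 12² = 144 ≡ 8; 12^4 ≡ 8² = 64 ≡ 13. Multiply: (-5)^6 ≡ 12^4 × 12^2 ≡ 13 × 8 (mod 17): 13 × 8 = 104 ≡ 2. So (-5)^6 ≡ 2 (mod 17).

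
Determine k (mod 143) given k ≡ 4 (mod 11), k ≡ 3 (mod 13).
81

Using the Chinese Remainder Theorem:
M = product of moduli = 143
For equation 1: M_1 = 13, 13 ≡ 2 (mod 11), inverse of 13 mod 11 is 6 (check: 2 × 6 = 12 ≡ 1 (mod 11))
For equation 2: M_2 = 11, 11 ≡ 11 (mod 13), inverse of 11 mod 13 is 6 (check: 11 × 6 = 66 ≡ 1 (mod 13))
Combine: k ≡ Σ r_i×M_i×(M_i⁻¹ mod m_i) = 4×13×6 + 3×11×6 = 312 + 198 = 510
510 mod 143 = 81
k ≡ 81 (mod 143)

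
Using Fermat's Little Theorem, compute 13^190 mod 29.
By Fermat: 13^{28} ≡ 1 (mod 29). 190 ≡ 22 (mod 28). So 13^{190} ≡ 13^{22} ≡ 16 (mod 29)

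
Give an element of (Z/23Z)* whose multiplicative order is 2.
22 has order 2 mod 23 since 22^{2} ≡ 1 (mod 23) and no smaller power works.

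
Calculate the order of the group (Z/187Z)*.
160

Prime factorization: 187 = 11 × 17
Using the formula φ(n) = n × Π(1 - 1/p) for each prime factor p:
φ(187) = 187 × (1 - 1/11) × (1 - 1/17)
φ(187) = 160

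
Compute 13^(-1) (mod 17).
13^(-1) ≡ 4 (mod 17). Verification: 13 × 4 = 52 ≡ 1 (mod 17)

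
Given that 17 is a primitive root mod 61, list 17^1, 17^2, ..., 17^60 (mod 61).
g^1, g^2, ..., g^{60} mod 61: {17, 45, 33, 12, 21, 52, 30, 22, 8, 14, 55, 20, 35, 46, 50, 57, 54, 3, 51, 13, 38, 36, 2, 34, 29, 5, 24, 42, 43, 60, 44, 16, 28, 49, 40, 9, 31, 39, 53, 47, 6, 41, 26, 15, 11, 4, 7, 58, 10, 48, 23, 25, 59, 27, 32, 56, 37, 19, 18, 1}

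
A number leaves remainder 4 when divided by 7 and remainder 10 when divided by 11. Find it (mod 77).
M = 7 × 11 = 77. M₁ = 11, y₁ ≡ 2 (mod 7). M₂ = 7, y₂ ≡ 8 (mod 11). n = 4×11×2 + 10×7×8 ≡ 32 (mod 77)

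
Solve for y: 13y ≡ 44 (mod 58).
48

Since gcd(13, 58) = 1 divides 44, a solution exists.
Multiply both sides by the inverse of 13 mod 58:
  13^(-1) mod 58 = 9
  x ≡ 9 × 44 ≡ 396 ≡ 48 (mod 58)
Verification: 13 × 48 = 624 = 10 × 58 + 44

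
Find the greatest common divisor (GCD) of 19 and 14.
1

Using the Euclidean algorithm:
19 = 1 × 14 + 5
14 = 2 × 5 + 4
5 = 1 × 4 + 1
4 = 4 × 1 + 0

GCD(19, 14) = 1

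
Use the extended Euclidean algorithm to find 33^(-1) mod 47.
Extended GCD: 33(10) + 47(-7) = 1. So 33^(-1) ≡ 10 ≡ 10 (mod 47). Verify: 33 × 10 = 330 ≡ 1 (mod 47)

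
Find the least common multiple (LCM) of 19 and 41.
779

First find GCD(19, 41) using the Euclidean algorithm:
19 = 0 × 41 + 19
41 = 2 × 19 + 3
19 = 6 × 3 + 1
3 = 3 × 1 + 0
GCD(19, 41) = 1

LCM formula: LCM(a, b) = (a × b) / GCD(a, b)
LCM(19, 41) = (19 × 41) / 1
LCM(19, 41) = 779 / 1
LCM(19, 41) = 779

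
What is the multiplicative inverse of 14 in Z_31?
14^(-1) ≡ 20 (mod 31). Verification: 14 × 20 = 280 ≡ 1 (mod 31)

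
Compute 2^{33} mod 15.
2

Using successive squaring:
Binary expansion of 33: 100001
Powers of 2 mod 15 (each is the square of the previous):
  2^1 ≡ 2 (mod 15)
  2^2 ≡ 2² = 4 ≡ 4 (mod 15)
  2^4 ≡ 4² = 16 ≡ 1 (mod 15)
  2^8 ≡ 1² = 1 ≡ 1 (mod 15)
  2^16 ≡ 1² = 1 ≡ 1 (mod 15)
  2^32 ≡ 1² = 1 ≡ 1 (mod 15)
33 = 32 + 1, so 2^33 = 2^32 × 2^1 ≡ 1 × 2 (mod 15)
Multiplying step by step:
  1 × 2 = 2 ≡ 2 (mod 15)
Result: 2^33 ≡ 2 (mod 15)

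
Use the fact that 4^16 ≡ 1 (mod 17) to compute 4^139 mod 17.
By Fermat: 4^{16} ≡ 1 (mod 17). 139 = 8×16 + 11. So 4^{139} ≡ 4^{11} ≡ 13 (mod 17)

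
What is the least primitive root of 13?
2

A primitive root g modulo p has order p-1 = 12
Prime divisors of 12: [2, 3]
g is a primitive root iff g^(12/q) ≢ 1 (mod 13) for each prime divisor q
Testing small values:
  g = 2: 2^6 ≡ 12, 2^4 ≡ 3 (mod 13) → none is 1, primitive root!
The smallest primitive root is 2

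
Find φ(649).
580

Prime factorization: 649 = 11 × 59
Using the formula φ(n) = n × Π(1 - 1/p) for each prime factor p:
φ(649) = 649 × (1 - 1/11) × (1 - 1/59)
φ(649) = 580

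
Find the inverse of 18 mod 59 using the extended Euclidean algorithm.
Extended GCD: 18(23) + 59(-7) = 1. So 18^(-1) ≡ 23 ≡ 23 (mod 59). Verify: 18 × 23 = 414 ≡ 1 (mod 59)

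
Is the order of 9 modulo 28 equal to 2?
No, the actual order is 3, not 2.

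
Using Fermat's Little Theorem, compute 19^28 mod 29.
By Fermat's Little Theorem, 19^{28} ≡ 1 (mod 29) since 29 is prime and gcd(19, 29) = 1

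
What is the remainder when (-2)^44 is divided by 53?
Using repeated squaring. (-2) ≡ 51 (mod 53). 44 = 32 + 8 + 4 (binary 101100). Repeated squaring mod 53: 51^1 ≡ 51; 51^2 ≡ 51² = 2601 ≡ 4; 51^4 ≡ 4² = 16 ≡ 16; 51^8 ≡ 16² = 256 ≡ 44; 51^16 ≡ 44² = 1936 ≡ 28; 51^32 ≡ 28² = 784 ≡ 42. Multiply: (-2)^44 ≡ 51^32 × 51^8 × 51^4 ≡ 42 × 44 × 16 (mod 53): 42 × 44 = 1848 ≡ 46; 46 × 16 = 736 ≡ 47. So (-2)^44 ≡ 47 (mod 53).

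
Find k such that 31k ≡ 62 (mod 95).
2

Since gcd(31, 95) = 1 divides 62, a solution exists.
Multiply both sides by the inverse of 31 mod 95:
  31^(-1) mod 95 = 46
  x ≡ 46 × 62 ≡ 2852 ≡ 2 (mod 95)
Verification: 31 × 2 = 62 = 0 × 95 + 62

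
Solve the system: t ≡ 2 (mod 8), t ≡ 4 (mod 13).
M = 8 × 13 = 104. M₁ = 13, y₁ ≡ 5 (mod 8). M₂ = 8, y₂ ≡ 5 (mod 13). t = 2×13×5 + 4×8×5 ≡ 82 (mod 104)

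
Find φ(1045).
720

Prime factorization: 1045 = 5 × 11 × 19
Using the formula φ(n) = n × Π(1 - 1/p) for each prime factor p:
φ(1045) = 1045 × (1 - 1/5) × (1 - 1/11) × (1 - 1/19)
φ(1045) = 720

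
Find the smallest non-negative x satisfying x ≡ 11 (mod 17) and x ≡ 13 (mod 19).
M = 17 × 19 = 323. M₁ = 19, y₁ ≡ 9 (mod 17). M₂ = 17, y₂ ≡ 9 (mod 19). x = 11×19×9 + 13×17×9 ≡ 317 (mod 323)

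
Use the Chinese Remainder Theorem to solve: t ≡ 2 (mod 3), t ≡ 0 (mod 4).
M = 3 × 4 = 12. M₁ = 4, y₁ ≡ 1 (mod 3). M₂ = 3, y₂ ≡ 3 (mod 4). t = 2×4×1 + 0×3×3 ≡ 8 (mod 12)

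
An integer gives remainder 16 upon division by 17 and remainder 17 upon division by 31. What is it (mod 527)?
M = 17 × 31 = 527. M₁ = 31, y₁ ≡ 11 (mod 17). M₂ = 17, y₂ ≡ 11 (mod 31). n = 16×31×11 + 17×17×11 ≡ 203 (mod 527). The smallest positive such number is 203.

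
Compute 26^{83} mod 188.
88

Using successive squaring:
Binary expansion of 83: 1010011
Powers of 26 mod 188 (each is the square of the previous):
  26^1 ≡ 26 (mod 188)
  26^2 ≡ 26² = 676 ≡ 112 (mod 188)
  26^4 ≡ 112² = 12544 ≡ 136 (mod 188)
  26^8 ≡ 136² = 18496 ≡ 72 (mod 188)
  26^16 ≡ 72² = 5184 ≡ 108 (mod 188)
  26^32 ≡ 108² = 11664 ≡ 8 (mod 188)
  26^64 ≡ 8² = 64 ≡ 64 (mod 188)
83 = 64 + 16 + 2 + 1, so 26^83 = 26^64 × 26^16 × 26^2 × 26^1 ≡ 64 × 108 × 112 × 26 (mod 188)
Multiplying step by step:
  64 × 108 = 6912 ≡ 144 (mod 188)
  144 × 112 = 16128 ≡ 148 (mod 188)
  148 × 26 = 3848 ≡ 88 (mod 188)
Result: 26^83 ≡ 88 (mod 188)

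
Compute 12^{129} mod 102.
12

Using successive squaring:
Binary expansion of 129: 10000001
Powers of 12 mod 102 (each is the square of the previous):
  12^1 ≡ 12 (mod 102)
  12^2 ≡ 12² = 144 ≡ 42 (mod 102)
  12^4 ≡ 42² = 1764 ≡ 30 (mod 102)
  12^8 ≡ 30² = 900 ≡ 84 (mod 102)
  12^16 ≡ 84² = 7056 ≡ 18 (mod 102)
  12^32 ≡ 18² = 324 ≡ 18 (mod 102)
  12^64 ≡ 18² = 324 ≡ 18 (mod 102)
  12^128 ≡ 18² = 324 ≡ 18 (mod 102)
129 = 128 + 1, so 12^129 = 12^128 × 12^1 ≡ 18 × 12 (mod 102)
Multiplying step by step:
  18 × 12 = 216 ≡ 12 (mod 102)
Result: 12^129 ≡ 12 (mod 102)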